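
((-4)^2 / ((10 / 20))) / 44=8 / 11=0.73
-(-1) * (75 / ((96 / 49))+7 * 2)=1673 / 32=52.28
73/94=0.78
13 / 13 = 1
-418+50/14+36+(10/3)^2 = -23141/63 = -367.32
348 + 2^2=352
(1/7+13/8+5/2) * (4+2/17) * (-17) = -1195/4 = -298.75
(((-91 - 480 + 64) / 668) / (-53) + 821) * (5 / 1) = 145335955 / 35404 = 4105.07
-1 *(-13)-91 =-78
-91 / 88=-1.03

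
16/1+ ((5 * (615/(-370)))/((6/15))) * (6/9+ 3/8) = -6681/1184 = -5.64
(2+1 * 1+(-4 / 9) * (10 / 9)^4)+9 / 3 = 314294 / 59049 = 5.32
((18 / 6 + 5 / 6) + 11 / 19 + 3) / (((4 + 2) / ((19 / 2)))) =845 / 72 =11.74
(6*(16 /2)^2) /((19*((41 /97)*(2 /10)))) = 186240 /779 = 239.08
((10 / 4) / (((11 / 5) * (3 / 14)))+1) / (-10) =-104 / 165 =-0.63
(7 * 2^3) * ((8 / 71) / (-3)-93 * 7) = -7765576 / 213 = -36458.10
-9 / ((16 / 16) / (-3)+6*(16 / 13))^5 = -812017791 / 1572763671875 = -0.00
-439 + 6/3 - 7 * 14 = -535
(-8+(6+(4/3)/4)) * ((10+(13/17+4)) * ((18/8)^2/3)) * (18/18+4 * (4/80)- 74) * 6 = 616707/34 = 18138.44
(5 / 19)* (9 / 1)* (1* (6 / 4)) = 135 / 38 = 3.55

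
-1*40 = -40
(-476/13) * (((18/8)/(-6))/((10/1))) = 357/260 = 1.37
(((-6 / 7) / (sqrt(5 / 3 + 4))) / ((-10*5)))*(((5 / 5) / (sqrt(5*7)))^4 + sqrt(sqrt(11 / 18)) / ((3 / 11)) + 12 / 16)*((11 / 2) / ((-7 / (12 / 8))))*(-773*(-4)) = -280599*11^(1 / 4)*sqrt(17)*2^(3 / 4) / 41650-281542833*sqrt(51) / 102042500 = -104.78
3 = 3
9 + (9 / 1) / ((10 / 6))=72 / 5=14.40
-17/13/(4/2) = -17/26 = -0.65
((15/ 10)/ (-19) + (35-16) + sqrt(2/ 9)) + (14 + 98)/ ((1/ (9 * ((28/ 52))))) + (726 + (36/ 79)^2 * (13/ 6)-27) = sqrt(2)/ 3 + 3888163373/ 3083054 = 1261.61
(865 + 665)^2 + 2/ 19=44477102/ 19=2340900.11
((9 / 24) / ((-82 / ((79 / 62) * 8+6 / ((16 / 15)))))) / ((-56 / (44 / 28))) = 0.00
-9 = -9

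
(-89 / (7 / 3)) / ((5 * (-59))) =267 / 2065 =0.13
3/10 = 0.30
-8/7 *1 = -8/7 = -1.14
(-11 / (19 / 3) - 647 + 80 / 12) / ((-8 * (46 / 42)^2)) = 2689953 / 40204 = 66.91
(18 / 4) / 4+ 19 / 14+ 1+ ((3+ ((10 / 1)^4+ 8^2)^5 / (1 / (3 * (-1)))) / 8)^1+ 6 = -271008210332828172219 / 7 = -38715458618975453174.14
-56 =-56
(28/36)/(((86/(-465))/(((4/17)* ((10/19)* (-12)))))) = 86800/13889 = 6.25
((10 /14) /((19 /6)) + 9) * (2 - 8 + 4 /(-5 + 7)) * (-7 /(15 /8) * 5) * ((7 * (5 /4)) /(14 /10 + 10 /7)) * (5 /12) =5010250 /5643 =887.87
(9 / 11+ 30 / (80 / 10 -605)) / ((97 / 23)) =38663 / 212333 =0.18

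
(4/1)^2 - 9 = 7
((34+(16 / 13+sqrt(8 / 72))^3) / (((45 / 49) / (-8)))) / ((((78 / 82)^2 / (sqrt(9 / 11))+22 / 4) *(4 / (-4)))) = 4970966760640048 / 80227931662125-5914297157216 *sqrt(11) / 1740645460125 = 50.69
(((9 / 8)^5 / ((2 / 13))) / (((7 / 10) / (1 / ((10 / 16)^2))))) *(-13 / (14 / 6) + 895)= 2389653981 / 62720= 38100.35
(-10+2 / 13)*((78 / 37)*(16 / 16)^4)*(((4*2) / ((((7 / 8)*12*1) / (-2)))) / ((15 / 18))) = 49152 / 1295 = 37.96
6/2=3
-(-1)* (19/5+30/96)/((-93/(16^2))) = -5264/465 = -11.32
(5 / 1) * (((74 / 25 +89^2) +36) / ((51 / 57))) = 3780981 / 85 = 44482.13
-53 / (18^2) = -53 / 324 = -0.16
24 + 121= 145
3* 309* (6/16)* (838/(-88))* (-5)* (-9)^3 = -4247296155/352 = -12066182.26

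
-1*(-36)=36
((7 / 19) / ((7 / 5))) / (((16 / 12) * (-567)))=-5 / 14364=-0.00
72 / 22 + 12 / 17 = 744 / 187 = 3.98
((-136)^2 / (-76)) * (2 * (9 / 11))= -83232 / 209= -398.24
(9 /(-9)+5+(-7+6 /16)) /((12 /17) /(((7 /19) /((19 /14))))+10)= -17493 /83968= -0.21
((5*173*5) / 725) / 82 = 173 / 2378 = 0.07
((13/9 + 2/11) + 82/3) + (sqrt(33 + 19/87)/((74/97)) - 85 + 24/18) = -5416/99 + 1649 * sqrt(870)/6438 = -47.15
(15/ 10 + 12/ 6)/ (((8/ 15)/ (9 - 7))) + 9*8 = 681/ 8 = 85.12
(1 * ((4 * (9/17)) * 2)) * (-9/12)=-54/17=-3.18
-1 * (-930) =930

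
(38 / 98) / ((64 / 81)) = 1539 / 3136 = 0.49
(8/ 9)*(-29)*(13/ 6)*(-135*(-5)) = -37700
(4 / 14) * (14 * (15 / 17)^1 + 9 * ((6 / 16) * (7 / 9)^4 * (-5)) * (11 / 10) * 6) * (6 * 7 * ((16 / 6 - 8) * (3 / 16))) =312907 / 918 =340.86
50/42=1.19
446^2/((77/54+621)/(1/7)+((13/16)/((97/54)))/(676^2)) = 146502569700864/3208937357081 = 45.65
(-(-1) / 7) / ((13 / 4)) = 4 / 91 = 0.04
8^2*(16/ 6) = 512/ 3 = 170.67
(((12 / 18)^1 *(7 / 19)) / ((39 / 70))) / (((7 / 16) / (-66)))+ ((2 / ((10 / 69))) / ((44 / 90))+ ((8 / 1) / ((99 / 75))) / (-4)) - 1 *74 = -618349 / 5434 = -113.79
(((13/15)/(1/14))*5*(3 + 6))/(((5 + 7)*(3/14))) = 637/3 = 212.33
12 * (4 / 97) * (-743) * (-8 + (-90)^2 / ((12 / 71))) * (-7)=11962383216 / 97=123323538.31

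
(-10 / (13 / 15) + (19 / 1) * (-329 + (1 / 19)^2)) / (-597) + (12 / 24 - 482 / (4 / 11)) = -193836341 / 147459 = -1314.51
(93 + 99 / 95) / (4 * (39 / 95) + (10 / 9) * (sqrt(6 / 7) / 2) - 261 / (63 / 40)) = -92115847404 / 160709922089 - 44558325 * sqrt(42) / 160709922089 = -0.57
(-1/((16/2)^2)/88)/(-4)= 1/22528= 0.00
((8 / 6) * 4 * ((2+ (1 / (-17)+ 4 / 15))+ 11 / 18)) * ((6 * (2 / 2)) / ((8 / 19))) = 163894 / 765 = 214.24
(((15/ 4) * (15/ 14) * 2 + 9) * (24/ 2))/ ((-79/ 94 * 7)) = -134514/ 3871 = -34.75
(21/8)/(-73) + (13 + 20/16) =8301/584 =14.21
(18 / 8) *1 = 9 / 4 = 2.25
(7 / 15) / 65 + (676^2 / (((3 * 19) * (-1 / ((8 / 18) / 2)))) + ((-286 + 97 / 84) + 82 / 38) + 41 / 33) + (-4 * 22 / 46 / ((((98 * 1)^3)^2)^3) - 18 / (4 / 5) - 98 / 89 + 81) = -1308487707092607452973457592876788133696549933461 / 652410023820563741191664286409566294299443200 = -2005.62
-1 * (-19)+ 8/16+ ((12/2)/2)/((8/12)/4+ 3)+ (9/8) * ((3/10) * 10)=3621/152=23.82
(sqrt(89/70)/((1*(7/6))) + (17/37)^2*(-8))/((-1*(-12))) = -578/4107 + sqrt(6230)/980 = -0.06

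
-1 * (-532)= 532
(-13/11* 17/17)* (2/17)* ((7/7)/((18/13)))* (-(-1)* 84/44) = -1183/6171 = -0.19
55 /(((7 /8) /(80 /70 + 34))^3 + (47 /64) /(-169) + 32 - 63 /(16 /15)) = -70847523901440 /34865779706759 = -2.03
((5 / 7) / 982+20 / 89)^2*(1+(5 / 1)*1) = 57069916875 / 187141054898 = 0.30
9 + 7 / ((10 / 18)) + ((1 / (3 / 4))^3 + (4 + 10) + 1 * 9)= 6341 / 135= 46.97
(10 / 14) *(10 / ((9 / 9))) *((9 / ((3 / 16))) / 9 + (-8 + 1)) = -250 / 21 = -11.90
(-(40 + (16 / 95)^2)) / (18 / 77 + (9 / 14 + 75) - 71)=-55633424 / 6777775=-8.21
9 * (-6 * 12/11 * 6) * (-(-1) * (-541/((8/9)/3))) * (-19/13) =-134881038/143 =-943224.04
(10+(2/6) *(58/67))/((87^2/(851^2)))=984.41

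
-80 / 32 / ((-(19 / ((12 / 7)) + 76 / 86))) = 258 / 1235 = 0.21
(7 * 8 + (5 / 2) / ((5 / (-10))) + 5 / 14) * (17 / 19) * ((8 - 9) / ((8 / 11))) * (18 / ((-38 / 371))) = 64134081 / 5776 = 11103.55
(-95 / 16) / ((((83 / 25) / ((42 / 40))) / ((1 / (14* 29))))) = -1425 / 308096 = -0.00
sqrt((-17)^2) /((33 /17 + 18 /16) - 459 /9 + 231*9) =2312 /276225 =0.01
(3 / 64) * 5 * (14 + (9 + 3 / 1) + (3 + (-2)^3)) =315 / 64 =4.92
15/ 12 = 5/ 4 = 1.25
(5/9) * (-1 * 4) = -20/9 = -2.22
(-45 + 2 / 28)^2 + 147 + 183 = 460321 / 196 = 2348.58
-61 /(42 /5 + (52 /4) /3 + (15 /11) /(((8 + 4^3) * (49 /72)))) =-493185 /103174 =-4.78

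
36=36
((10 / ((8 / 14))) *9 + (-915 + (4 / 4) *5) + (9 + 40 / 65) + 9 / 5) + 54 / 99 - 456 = -1711051 / 1430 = -1196.54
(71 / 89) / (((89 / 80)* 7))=5680 / 55447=0.10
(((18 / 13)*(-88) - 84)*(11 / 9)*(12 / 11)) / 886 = -1784 / 5759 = -0.31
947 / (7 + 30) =947 / 37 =25.59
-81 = -81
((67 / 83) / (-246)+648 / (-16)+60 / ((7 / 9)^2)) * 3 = 29354338 / 166747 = 176.04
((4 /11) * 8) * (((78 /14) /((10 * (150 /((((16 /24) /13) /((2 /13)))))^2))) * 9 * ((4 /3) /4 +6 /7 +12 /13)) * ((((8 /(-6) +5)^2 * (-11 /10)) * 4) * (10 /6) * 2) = -1117072 /37209375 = -0.03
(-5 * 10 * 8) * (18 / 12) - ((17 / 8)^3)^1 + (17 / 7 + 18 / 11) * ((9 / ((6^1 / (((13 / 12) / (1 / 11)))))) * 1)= -1924375 / 3584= -536.93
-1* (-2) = 2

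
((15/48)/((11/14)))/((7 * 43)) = 5/3784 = 0.00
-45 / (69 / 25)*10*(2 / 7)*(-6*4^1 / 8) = 22500 / 161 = 139.75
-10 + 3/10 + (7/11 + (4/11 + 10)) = 13/10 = 1.30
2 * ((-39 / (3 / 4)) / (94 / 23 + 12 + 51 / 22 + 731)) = -52624 / 379199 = -0.14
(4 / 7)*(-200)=-114.29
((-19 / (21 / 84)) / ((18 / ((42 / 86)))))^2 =70756 / 16641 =4.25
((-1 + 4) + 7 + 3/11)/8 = 113/88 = 1.28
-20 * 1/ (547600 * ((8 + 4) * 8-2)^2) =-1/ 241929680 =-0.00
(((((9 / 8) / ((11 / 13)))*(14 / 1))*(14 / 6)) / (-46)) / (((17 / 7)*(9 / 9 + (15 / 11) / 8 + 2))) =-4459 / 36363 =-0.12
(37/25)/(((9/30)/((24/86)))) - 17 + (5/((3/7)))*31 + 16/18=671314/1935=346.93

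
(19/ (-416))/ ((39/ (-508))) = 2413/ 4056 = 0.59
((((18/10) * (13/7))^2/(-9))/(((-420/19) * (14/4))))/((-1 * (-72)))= 3211/14406000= 0.00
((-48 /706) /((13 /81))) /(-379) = 1944 /1739231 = 0.00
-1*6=-6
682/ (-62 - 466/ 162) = -55242/ 5255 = -10.51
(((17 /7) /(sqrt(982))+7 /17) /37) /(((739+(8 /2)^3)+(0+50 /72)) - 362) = 306 * sqrt(982) /2022114269+252 /10001729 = 0.00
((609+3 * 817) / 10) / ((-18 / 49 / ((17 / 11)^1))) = -14161 / 11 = -1287.36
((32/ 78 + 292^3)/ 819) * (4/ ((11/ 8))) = 31071566336/ 351351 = 88434.55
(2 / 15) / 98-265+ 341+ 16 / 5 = 58213 / 735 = 79.20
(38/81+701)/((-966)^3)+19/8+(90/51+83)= 7725976266541/88661951028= 87.14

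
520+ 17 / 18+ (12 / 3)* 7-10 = 9701 / 18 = 538.94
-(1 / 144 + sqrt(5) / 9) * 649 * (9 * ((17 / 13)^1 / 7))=-11033 * sqrt(5) / 91 - 11033 / 1456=-278.68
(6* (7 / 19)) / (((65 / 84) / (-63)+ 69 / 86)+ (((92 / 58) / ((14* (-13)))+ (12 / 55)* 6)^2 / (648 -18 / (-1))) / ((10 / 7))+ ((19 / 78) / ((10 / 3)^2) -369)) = -1520363325635154000 / 253232398880205756029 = -0.01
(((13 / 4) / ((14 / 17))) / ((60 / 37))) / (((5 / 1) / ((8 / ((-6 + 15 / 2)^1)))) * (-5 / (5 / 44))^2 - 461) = 0.00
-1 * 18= -18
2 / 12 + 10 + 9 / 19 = 1213 / 114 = 10.64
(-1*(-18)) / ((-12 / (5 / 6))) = -5 / 4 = -1.25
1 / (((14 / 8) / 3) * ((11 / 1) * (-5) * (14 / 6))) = -36 / 2695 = -0.01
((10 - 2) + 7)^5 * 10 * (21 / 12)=26578125 / 2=13289062.50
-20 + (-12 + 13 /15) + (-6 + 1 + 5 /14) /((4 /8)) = -4244 /105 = -40.42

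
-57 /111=-19 /37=-0.51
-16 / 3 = -5.33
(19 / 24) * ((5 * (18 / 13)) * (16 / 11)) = 7.97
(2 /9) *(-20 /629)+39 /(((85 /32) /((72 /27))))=39.15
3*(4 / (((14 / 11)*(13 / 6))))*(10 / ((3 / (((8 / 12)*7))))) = 880 / 13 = 67.69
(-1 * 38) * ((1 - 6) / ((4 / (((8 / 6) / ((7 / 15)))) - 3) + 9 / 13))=-12350 / 59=-209.32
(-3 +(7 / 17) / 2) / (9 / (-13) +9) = -1235 / 3672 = -0.34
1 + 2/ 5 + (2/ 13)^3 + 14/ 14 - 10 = -7.60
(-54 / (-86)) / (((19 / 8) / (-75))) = -16200 / 817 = -19.83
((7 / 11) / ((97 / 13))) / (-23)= -91 / 24541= -0.00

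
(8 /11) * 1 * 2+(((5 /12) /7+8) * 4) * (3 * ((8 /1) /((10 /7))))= 29868 /55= 543.05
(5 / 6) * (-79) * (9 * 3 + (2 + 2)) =-12245 / 6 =-2040.83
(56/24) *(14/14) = 7/3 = 2.33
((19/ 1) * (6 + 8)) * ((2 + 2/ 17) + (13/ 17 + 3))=26600/ 17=1564.71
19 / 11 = 1.73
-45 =-45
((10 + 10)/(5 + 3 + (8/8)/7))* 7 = 980/57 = 17.19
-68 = -68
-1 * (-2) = 2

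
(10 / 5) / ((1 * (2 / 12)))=12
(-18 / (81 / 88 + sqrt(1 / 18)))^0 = 1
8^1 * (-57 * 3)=-1368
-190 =-190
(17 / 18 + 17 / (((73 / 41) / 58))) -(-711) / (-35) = 24577561 / 45990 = 534.41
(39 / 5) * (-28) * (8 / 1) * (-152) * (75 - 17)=77016576 / 5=15403315.20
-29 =-29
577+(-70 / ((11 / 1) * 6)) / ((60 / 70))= 114001 / 198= 575.76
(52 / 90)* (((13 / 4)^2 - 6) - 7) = -169 / 120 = -1.41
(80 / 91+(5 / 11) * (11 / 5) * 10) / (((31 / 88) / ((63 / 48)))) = 16335 / 403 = 40.53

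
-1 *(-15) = 15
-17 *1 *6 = -102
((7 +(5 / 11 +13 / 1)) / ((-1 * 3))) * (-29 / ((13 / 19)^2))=422.36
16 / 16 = 1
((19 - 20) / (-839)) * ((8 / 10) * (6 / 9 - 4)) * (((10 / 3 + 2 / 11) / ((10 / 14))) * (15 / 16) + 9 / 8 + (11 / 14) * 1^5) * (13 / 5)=-52247 / 969045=-0.05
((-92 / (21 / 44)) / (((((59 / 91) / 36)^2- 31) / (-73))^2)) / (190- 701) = 231537639586885632 / 110685281001300625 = 2.09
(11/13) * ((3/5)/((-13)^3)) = -33/142805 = -0.00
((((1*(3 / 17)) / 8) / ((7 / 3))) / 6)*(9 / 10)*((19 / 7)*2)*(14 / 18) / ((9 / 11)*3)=209 / 85680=0.00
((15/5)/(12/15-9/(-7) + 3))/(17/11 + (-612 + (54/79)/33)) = -13035/13489018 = -0.00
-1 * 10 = -10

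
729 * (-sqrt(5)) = -729 * sqrt(5) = -1630.09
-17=-17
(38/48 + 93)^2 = 5067001/576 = 8796.88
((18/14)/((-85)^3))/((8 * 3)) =-3/34391000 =-0.00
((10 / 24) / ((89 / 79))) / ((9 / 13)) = 5135 / 9612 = 0.53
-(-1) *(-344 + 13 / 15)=-5147 / 15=-343.13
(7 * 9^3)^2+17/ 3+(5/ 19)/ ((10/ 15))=2968630117/ 114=26040615.06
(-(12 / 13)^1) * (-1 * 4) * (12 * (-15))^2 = 1555200 / 13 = 119630.77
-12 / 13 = -0.92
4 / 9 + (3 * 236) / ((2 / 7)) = 2478.44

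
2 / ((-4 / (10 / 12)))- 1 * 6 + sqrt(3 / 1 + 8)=-3.10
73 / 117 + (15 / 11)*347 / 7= 614606 / 9009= 68.22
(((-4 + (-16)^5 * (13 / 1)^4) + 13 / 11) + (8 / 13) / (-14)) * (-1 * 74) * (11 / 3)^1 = 2218396236332074 / 273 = 8125993539677.93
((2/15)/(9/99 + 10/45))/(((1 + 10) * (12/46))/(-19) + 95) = 28842/6424595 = 0.00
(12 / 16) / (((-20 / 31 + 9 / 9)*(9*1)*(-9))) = -31 / 1188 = -0.03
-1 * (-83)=83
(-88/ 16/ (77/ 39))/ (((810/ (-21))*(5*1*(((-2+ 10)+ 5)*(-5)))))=-1/ 4500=-0.00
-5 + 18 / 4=-1 / 2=-0.50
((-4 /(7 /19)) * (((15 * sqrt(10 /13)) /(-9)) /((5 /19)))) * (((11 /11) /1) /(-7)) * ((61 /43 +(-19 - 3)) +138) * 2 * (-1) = 4860504 * sqrt(130) /27391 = 2023.23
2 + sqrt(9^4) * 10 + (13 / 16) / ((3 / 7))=39067 / 48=813.90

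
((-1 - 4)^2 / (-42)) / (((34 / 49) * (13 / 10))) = -875 / 1326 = -0.66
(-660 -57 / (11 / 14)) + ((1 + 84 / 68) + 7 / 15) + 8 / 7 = -14308037 / 19635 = -728.70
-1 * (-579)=579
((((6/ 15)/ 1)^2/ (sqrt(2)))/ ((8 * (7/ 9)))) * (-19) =-171 * sqrt(2)/ 700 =-0.35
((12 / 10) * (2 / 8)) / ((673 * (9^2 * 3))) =1 / 545130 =0.00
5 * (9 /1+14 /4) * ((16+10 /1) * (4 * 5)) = 32500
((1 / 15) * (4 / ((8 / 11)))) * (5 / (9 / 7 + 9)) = 77 / 432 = 0.18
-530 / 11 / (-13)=530 / 143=3.71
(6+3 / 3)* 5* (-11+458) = 15645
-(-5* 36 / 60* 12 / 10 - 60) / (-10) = -159 / 25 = -6.36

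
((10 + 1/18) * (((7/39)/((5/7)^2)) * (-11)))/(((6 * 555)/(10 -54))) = 7512043/14610375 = 0.51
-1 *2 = -2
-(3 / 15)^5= -1 / 3125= -0.00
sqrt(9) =3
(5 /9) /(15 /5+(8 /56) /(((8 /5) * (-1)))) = 280 /1467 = 0.19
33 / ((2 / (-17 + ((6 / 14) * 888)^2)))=234170079 / 98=2389490.60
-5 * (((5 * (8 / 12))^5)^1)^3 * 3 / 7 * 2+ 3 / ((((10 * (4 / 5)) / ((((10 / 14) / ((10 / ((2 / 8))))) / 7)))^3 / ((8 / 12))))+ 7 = -298678790.33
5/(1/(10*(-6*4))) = -1200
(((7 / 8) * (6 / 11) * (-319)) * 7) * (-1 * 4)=4263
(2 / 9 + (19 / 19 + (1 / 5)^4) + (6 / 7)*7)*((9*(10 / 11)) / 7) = 7388 / 875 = 8.44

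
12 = 12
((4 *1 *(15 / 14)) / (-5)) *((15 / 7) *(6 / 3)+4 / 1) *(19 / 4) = -1653 / 49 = -33.73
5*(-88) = -440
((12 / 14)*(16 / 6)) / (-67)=-16 / 469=-0.03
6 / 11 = 0.55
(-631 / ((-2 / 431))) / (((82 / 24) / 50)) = 81588300 / 41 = 1989958.54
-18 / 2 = -9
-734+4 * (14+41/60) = -10129/15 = -675.27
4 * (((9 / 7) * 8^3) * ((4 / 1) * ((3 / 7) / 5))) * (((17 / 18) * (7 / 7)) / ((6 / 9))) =313344 / 245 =1278.96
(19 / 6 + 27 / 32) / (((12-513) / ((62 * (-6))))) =11935 / 4008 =2.98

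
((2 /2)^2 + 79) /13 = 80 /13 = 6.15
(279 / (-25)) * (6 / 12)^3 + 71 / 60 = -0.21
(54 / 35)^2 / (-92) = -729 / 28175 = -0.03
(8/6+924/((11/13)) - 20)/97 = 3220/291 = 11.07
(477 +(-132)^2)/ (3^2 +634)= 17901/ 643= 27.84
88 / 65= 1.35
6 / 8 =3 / 4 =0.75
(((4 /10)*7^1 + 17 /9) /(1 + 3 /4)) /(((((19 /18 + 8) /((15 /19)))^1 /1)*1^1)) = 5064 /21679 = 0.23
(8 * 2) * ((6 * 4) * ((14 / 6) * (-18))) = -16128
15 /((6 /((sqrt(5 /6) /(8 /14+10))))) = 35*sqrt(30) /888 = 0.22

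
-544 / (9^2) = -544 / 81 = -6.72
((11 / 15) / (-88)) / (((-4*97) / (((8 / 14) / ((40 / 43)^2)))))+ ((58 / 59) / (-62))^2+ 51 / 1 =51.00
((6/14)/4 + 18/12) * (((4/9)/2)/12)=5/168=0.03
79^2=6241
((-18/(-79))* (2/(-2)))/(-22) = 9/869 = 0.01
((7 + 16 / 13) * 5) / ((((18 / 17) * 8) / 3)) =14.58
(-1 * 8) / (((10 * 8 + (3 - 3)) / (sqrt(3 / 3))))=-1 / 10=-0.10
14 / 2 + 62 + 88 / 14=527 / 7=75.29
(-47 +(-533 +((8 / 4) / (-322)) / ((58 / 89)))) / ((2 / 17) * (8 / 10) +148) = -460370965 / 117546744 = -3.92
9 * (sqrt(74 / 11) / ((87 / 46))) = 138 * sqrt(814) / 319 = 12.34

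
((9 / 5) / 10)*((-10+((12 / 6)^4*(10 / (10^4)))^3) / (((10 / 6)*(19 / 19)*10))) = -263671767 / 2441406250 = -0.11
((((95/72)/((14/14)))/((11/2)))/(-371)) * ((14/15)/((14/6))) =-19/73458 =-0.00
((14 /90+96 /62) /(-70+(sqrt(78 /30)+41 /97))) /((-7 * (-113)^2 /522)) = 648590597 * sqrt(65) /1576783900916560+45127195249 /315356780183312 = 0.00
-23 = -23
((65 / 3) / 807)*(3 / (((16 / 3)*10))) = 13 / 8608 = 0.00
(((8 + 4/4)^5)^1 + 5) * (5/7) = 295270/7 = 42181.43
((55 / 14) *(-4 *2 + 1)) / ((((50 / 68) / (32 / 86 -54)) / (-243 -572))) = -70289186 / 43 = -1634632.23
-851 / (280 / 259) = -787.18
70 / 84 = 5 / 6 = 0.83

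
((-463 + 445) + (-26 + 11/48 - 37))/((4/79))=-306283/192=-1595.22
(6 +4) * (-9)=-90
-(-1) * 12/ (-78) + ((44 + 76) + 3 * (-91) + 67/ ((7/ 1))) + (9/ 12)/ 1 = -51991/ 364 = -142.83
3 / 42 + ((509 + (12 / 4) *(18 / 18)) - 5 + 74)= 8135 / 14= 581.07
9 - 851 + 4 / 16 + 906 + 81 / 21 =1907 / 28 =68.11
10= 10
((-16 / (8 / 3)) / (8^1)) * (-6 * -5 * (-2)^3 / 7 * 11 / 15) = 132 / 7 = 18.86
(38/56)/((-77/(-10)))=95/1078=0.09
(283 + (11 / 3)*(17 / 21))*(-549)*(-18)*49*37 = 5123426112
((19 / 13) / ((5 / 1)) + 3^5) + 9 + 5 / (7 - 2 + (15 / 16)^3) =6038913 / 23855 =253.15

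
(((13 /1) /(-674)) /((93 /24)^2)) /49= -416 /15868993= -0.00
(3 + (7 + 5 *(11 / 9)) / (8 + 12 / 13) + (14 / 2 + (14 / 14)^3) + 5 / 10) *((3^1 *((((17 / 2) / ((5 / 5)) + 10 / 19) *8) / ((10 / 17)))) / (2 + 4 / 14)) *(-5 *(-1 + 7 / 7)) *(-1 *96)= 0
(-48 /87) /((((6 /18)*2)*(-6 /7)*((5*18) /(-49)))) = -686 /1305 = -0.53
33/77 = 3/7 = 0.43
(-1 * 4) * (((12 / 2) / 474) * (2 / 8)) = -1 / 79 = -0.01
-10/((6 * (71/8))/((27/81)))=-0.06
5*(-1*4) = -20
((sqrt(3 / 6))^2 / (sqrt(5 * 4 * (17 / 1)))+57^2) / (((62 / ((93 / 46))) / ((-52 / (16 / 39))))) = -4941729 / 368 - 1521 * sqrt(85) / 125120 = -13428.72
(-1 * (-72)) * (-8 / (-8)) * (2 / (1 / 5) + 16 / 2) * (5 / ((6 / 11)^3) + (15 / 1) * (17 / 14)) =63535.71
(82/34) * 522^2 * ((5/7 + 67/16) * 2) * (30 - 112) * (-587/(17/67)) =2472486770571021/2023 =1222188220746.92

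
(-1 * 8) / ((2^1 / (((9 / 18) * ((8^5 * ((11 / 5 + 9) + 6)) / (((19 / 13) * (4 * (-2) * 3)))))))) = 9158656 / 285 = 32135.64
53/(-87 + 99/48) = -848/1359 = -0.62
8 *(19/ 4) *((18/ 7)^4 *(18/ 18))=3989088/ 2401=1661.43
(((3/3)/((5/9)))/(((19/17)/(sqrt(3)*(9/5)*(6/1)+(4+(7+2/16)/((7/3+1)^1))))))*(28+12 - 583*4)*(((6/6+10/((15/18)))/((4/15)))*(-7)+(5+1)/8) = 29313971199/3800+6447879612*sqrt(3)/475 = 31225897.87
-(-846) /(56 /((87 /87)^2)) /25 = 423 /700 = 0.60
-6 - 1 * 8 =-14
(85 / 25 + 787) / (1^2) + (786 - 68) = 7542 / 5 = 1508.40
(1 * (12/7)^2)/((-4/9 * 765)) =-36/4165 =-0.01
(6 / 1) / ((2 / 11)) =33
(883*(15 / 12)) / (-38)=-4415 / 152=-29.05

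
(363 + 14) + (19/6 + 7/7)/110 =49769/132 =377.04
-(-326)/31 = 326/31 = 10.52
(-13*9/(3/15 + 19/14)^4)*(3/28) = -300982500/141158161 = -2.13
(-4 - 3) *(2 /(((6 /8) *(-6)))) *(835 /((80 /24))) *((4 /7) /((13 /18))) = 8016 /13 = 616.62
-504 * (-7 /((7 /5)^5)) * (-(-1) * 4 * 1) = 900000 /343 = 2623.91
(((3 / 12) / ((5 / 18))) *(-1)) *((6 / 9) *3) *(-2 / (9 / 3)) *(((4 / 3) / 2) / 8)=1 / 10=0.10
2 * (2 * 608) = 2432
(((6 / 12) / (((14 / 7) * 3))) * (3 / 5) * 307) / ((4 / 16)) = 307 / 5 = 61.40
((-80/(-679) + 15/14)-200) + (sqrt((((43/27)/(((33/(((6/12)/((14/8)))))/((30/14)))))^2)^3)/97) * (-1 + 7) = -39625789288897445/199314118511046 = -198.81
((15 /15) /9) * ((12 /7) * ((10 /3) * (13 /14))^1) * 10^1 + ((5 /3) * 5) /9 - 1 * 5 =2410 /1323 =1.82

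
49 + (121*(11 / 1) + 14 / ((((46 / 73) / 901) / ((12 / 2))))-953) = 2772287 / 23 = 120534.22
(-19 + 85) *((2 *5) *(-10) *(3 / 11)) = -1800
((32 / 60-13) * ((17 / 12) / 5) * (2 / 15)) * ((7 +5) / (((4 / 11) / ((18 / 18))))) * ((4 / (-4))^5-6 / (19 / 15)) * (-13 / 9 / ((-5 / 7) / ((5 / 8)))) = 346857511 / 3078000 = 112.69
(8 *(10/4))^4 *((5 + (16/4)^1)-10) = -160000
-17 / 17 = -1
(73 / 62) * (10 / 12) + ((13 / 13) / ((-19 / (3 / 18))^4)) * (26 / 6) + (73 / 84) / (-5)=443858744153 / 549756532080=0.81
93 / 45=2.07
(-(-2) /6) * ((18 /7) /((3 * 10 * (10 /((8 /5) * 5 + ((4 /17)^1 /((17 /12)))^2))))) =335236 /14616175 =0.02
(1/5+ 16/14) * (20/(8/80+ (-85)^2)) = 1880/505757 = 0.00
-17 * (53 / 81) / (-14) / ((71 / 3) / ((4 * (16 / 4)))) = 7208 / 13419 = 0.54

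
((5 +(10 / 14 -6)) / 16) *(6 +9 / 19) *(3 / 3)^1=-0.12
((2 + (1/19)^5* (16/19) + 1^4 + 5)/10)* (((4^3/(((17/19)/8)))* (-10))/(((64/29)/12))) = -1047805906176/42093683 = -24892.24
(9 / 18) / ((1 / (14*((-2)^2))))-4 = 24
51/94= 0.54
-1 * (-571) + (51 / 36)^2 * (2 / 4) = 164737 / 288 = 572.00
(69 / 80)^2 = 4761 / 6400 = 0.74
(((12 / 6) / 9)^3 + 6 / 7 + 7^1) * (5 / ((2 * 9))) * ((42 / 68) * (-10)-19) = -42961570 / 780759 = -55.03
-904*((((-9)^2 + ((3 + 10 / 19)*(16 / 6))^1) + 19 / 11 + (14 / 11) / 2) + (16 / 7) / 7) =-2585545768 / 30723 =-84156.68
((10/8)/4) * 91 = 455/16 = 28.44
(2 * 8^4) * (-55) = -450560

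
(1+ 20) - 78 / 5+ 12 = 87 / 5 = 17.40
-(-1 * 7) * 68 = 476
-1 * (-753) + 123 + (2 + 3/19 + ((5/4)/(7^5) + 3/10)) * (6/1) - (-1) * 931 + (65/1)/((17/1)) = 99104079583/54286610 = 1825.57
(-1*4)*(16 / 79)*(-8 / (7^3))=512 / 27097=0.02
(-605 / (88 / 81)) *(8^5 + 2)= -72995175 / 4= -18248793.75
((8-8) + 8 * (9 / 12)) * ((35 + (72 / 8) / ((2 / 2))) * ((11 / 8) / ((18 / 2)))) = 121 / 3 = 40.33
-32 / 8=-4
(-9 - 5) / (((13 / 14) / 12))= -2352 / 13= -180.92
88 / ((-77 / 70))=-80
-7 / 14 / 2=-1 / 4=-0.25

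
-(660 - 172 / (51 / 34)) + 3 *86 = -862 / 3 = -287.33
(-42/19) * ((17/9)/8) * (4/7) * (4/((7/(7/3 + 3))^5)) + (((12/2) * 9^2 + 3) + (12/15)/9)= 568927683917/1163968785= 488.78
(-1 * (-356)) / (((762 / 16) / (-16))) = -45568 / 381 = -119.60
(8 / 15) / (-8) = -1 / 15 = -0.07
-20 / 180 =-1 / 9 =-0.11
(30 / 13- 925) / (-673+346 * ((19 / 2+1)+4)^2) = -23990 / 1873911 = -0.01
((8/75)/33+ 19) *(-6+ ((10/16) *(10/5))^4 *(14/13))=-263808097/4118400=-64.06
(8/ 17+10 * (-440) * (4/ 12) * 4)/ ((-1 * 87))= 299176/ 4437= 67.43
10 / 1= 10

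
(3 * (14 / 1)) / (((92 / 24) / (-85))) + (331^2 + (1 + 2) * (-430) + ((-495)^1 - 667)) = 2442087 / 23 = 106177.70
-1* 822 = -822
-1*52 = -52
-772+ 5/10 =-1543/2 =-771.50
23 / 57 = 0.40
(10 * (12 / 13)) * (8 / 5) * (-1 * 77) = -14784 / 13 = -1137.23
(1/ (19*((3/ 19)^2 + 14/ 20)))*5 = 950/ 2617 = 0.36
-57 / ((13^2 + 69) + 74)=-19 / 104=-0.18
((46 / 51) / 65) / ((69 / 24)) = 16 / 3315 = 0.00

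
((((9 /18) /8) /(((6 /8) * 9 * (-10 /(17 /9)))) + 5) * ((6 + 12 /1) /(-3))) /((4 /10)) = -48583 /648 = -74.97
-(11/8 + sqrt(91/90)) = -11/8 - sqrt(910)/30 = -2.38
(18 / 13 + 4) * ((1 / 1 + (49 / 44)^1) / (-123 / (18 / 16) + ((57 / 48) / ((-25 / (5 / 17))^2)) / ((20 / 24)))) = -1411042500 / 13555231547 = -0.10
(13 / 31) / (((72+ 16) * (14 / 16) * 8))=13 / 19096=0.00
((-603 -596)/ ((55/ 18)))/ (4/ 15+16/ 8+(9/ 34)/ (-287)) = -57435588/ 331637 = -173.19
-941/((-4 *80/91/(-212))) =-4538443/80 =-56730.54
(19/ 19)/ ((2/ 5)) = 5/ 2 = 2.50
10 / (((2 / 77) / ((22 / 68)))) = 4235 / 34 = 124.56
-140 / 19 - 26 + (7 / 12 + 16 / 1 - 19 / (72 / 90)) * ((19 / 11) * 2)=-36445 / 627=-58.13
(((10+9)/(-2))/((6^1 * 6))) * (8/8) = -19/72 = -0.26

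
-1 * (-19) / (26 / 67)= 48.96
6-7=-1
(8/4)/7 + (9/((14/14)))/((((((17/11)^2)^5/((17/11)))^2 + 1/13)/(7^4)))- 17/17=1431285536387015821580507/182825657794193917114598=7.83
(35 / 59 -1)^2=576 / 3481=0.17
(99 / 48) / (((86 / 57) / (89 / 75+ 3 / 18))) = 127281 / 68800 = 1.85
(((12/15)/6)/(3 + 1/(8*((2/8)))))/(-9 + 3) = -2/315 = -0.01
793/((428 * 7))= 793/2996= 0.26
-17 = -17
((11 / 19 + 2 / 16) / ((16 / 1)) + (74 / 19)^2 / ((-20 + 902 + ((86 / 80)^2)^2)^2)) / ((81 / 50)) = 260016262556575077070825 / 9569813275456401073333824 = 0.03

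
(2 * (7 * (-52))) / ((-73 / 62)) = 45136 / 73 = 618.30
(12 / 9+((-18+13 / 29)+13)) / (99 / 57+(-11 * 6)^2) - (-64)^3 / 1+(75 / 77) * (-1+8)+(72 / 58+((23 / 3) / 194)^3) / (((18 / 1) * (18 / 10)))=262150.86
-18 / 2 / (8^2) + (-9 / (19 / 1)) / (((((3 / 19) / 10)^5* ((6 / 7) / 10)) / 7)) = -204343328000729 / 5184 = -39418080247.05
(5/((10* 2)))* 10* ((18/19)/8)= 45/152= 0.30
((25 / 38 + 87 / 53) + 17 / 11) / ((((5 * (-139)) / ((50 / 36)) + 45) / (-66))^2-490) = -0.01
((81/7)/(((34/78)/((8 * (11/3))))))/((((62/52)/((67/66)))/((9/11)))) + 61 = 24487231/40579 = 603.45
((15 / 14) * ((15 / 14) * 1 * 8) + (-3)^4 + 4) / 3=4615 / 147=31.39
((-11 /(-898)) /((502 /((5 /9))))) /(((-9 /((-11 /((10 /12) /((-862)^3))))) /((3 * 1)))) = -38750487644 /1014291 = -38204.51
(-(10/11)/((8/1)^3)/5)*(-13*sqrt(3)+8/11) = -1/3872+13*sqrt(3)/2816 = 0.01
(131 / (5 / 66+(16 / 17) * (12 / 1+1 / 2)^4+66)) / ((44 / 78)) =260559 / 25855387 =0.01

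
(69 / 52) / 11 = 69 / 572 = 0.12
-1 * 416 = -416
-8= -8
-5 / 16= -0.31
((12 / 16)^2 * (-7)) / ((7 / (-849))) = 7641 / 16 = 477.56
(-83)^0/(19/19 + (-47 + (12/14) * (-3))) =-0.02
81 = 81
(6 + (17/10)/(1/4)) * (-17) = -1088/5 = -217.60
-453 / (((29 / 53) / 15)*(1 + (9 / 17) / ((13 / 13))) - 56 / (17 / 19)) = 6122295 / 845126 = 7.24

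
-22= -22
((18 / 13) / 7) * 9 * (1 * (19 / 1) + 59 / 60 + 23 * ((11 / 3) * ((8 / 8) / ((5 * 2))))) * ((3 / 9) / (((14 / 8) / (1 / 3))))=2046 / 637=3.21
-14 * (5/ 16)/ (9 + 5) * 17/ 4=-85/ 64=-1.33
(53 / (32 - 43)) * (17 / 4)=-901 / 44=-20.48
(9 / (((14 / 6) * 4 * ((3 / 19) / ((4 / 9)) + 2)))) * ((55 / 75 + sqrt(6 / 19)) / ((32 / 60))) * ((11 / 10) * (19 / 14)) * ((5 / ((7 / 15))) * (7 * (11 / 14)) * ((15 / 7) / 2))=209496375 * sqrt(114) / 55011712 + 2918982825 / 55011712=93.72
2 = 2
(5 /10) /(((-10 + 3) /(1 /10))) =-1 /140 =-0.01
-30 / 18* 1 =-5 / 3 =-1.67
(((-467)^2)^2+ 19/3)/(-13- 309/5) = -356721089455/561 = -635866469.62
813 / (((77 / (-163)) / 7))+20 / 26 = -1722637 / 143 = -12046.41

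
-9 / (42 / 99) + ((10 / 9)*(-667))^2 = 622820543 / 1134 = 549224.46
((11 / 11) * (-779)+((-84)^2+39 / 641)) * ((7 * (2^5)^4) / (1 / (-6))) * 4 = -708799761481728 / 641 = -1105771858785.85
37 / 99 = 0.37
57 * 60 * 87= 297540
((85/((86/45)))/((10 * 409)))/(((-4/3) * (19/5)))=-11475/5346448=-0.00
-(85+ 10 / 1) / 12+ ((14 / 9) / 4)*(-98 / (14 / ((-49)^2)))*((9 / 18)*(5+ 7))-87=-157245 / 4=-39311.25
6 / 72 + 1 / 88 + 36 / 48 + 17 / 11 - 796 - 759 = -409889 / 264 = -1552.61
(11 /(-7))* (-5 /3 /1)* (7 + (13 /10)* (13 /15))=13409 /630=21.28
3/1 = 3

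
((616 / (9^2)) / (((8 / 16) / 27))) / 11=112 / 3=37.33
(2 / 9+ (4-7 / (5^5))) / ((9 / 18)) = 237374 / 28125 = 8.44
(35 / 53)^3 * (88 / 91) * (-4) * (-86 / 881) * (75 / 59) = 0.14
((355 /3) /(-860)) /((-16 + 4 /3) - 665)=71 /350708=0.00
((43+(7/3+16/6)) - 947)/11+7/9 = -8014/99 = -80.95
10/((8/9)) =45/4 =11.25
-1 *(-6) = 6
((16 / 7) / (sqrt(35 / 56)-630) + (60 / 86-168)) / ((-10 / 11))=176*sqrt(10) / 111131825 + 25127133009 / 136533385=184.04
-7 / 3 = -2.33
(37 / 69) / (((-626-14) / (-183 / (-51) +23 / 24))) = -13727 / 3603456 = -0.00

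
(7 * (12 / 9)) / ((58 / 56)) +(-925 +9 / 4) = -317981 / 348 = -913.74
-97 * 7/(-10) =679/10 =67.90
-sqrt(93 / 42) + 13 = 13- sqrt(434) / 14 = 11.51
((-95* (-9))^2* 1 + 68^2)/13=735649/13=56588.38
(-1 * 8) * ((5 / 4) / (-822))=5 / 411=0.01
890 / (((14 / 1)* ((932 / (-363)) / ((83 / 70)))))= -2681481 / 91336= -29.36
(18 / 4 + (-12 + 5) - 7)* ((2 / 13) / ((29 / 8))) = -152 / 377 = -0.40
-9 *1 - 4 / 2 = -11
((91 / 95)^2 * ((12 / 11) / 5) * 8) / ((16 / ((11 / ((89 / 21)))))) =1043406 / 4016125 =0.26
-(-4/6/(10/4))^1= 4/15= 0.27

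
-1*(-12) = 12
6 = 6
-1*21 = -21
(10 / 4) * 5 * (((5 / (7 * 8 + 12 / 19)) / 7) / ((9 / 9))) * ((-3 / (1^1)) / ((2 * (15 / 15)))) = -7125 / 30128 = -0.24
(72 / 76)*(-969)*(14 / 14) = -918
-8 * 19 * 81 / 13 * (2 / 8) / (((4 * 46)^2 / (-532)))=204687 / 55016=3.72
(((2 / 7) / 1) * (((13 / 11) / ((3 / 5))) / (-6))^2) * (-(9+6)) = -21125 / 45738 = -0.46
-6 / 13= -0.46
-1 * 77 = -77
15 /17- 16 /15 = -47 /255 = -0.18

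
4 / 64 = 1 / 16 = 0.06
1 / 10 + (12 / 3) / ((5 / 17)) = 137 / 10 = 13.70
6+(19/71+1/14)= 6301/994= 6.34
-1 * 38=-38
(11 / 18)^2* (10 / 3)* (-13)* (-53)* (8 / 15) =333476 / 729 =457.44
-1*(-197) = 197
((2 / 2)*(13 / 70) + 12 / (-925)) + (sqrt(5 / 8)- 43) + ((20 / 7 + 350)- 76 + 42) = sqrt(10) / 4 + 3574587 / 12950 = 276.82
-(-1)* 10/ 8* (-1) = -5/ 4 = -1.25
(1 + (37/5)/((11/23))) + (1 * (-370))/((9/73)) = -1477396/495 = -2984.64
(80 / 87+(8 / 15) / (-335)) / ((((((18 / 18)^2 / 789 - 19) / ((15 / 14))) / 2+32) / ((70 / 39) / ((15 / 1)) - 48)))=-98541936184 / 51867462075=-1.90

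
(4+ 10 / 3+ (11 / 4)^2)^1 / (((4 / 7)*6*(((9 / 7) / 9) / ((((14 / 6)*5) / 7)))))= 175175 / 3456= 50.69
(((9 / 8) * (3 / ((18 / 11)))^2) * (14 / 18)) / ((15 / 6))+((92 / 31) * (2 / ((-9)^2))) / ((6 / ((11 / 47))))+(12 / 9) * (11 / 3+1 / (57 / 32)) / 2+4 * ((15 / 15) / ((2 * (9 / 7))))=2988666527 / 538157520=5.55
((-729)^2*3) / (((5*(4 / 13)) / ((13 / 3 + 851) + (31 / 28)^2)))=13918520037591 / 15680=887660716.68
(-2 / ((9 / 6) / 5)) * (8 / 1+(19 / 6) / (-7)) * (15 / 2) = -7925 / 21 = -377.38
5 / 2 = 2.50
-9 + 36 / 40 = -8.10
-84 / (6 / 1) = -14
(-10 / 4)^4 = 625 / 16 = 39.06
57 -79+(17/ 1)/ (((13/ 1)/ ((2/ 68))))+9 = -12.96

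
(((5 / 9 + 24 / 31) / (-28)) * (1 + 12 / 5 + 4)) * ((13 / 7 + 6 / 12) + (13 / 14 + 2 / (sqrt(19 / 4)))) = -45103 / 39060 - 1961 * sqrt(19) / 26505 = -1.48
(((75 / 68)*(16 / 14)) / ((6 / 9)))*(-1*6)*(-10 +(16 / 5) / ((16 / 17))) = 8910 / 119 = 74.87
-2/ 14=-1/ 7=-0.14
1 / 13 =0.08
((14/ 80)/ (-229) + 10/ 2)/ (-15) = -45793/ 137400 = -0.33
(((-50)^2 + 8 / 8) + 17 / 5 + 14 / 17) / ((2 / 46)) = 4897712 / 85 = 57620.14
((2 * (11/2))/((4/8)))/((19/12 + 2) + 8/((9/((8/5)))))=3960/901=4.40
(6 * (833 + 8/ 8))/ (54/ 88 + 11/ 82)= 9027216/ 1349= 6691.78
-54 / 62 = -27 / 31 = -0.87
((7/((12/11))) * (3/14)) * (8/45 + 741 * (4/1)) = 366817/90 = 4075.74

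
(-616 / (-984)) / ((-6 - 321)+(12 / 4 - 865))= -77 / 146247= -0.00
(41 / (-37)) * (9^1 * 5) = -1845 / 37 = -49.86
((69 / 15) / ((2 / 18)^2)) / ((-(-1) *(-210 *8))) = -621 / 2800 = -0.22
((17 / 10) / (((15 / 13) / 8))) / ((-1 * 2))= -442 / 75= -5.89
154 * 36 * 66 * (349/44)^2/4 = 23020389/4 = 5755097.25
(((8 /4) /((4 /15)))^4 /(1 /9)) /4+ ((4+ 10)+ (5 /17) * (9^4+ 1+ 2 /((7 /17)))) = 4060927 /448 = 9064.57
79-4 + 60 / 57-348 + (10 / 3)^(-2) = -516529 / 1900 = -271.86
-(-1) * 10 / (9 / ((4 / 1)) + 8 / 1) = 40 / 41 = 0.98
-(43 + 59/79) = -3456/79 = -43.75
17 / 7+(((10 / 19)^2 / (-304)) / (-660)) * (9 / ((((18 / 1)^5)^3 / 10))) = 23075903716891551842697391 / 9501842706955344876404736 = 2.43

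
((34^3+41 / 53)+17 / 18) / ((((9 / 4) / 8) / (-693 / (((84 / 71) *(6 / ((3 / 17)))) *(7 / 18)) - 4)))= -3448434344420 / 510867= -6750160.70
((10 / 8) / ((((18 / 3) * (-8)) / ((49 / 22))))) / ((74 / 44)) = -245 / 7104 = -0.03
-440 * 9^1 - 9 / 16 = -63369 / 16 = -3960.56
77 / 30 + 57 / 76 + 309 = 18739 / 60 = 312.32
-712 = -712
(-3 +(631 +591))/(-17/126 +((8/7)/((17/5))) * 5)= 373014/473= 788.61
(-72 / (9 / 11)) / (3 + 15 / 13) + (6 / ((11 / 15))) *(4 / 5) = -4348 / 297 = -14.64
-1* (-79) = 79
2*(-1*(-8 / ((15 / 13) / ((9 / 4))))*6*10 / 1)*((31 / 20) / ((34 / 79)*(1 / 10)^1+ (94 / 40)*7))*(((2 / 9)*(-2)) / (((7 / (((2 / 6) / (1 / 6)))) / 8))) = -32601088 / 182413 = -178.72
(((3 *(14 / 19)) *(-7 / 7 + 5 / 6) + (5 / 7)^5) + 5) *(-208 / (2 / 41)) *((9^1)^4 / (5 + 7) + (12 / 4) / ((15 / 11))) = -18004734445074 / 1596665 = -11276463.41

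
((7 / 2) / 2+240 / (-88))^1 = -43 / 44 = -0.98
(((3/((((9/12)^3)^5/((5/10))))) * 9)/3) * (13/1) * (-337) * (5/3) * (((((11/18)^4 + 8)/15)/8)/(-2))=7850355209535488/94143178827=83387.40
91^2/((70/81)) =95823/10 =9582.30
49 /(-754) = -49 /754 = -0.06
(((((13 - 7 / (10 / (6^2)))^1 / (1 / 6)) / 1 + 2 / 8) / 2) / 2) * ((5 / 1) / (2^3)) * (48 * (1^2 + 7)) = -4377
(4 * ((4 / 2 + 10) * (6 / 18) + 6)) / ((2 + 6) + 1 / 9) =360 / 73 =4.93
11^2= 121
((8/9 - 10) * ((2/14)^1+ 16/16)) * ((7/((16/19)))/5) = -779/45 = -17.31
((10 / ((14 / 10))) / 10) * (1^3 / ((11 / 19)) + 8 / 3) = 725 / 231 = 3.14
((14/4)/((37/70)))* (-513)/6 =-41895/74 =-566.15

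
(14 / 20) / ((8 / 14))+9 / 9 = 89 / 40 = 2.22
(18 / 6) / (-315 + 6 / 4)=-2 / 209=-0.01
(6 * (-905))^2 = 29484900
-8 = -8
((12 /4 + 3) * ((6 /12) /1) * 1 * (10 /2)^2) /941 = 75 /941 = 0.08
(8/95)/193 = 8/18335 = 0.00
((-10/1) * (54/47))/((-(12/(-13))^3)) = -10985/752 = -14.61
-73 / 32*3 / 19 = -219 / 608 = -0.36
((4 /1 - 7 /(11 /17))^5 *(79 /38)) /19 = -187470703125 /116278822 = -1612.25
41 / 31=1.32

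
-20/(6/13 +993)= -52/2583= -0.02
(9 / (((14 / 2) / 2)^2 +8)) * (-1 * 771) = -1028 / 3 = -342.67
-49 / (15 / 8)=-392 / 15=-26.13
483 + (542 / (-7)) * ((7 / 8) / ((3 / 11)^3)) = -308537 / 108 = -2856.82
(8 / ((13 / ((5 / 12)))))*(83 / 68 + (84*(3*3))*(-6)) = -1541825 / 1326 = -1162.76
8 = 8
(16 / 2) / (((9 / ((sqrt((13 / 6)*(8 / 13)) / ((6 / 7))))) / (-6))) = -112*sqrt(3) / 27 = -7.18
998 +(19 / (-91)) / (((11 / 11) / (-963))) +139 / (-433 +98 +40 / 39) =1420729564 / 1185275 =1198.65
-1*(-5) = 5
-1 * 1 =-1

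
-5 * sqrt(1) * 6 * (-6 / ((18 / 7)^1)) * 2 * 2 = 280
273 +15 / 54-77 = 3533 / 18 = 196.28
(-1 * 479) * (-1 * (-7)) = -3353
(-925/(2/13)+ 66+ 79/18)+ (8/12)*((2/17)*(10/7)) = -6363881/1071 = -5942.00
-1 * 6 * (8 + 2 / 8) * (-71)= 7029 / 2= 3514.50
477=477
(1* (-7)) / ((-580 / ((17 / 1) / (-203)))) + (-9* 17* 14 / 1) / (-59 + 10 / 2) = 2001529 / 50460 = 39.67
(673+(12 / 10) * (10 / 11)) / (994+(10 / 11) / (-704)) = 2610080 / 3848763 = 0.68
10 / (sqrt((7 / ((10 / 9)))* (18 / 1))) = 10* sqrt(35) / 63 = 0.94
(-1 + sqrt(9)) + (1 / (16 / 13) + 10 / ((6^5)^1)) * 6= 1115 / 162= 6.88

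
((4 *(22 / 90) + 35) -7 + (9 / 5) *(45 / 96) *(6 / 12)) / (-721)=-84671 / 2076480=-0.04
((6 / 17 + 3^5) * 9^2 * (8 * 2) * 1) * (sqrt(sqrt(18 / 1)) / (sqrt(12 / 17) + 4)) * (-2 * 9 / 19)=-96507936 * 2^(1 / 4) * sqrt(3) / 1235 + 144761904 * sqrt(17) * 2^(1 / 4) / 20995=-127150.53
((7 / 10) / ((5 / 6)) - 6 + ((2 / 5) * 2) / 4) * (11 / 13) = -1364 / 325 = -4.20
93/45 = 31/15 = 2.07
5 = 5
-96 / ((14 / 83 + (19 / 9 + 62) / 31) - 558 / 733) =-1629511776 / 25045595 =-65.06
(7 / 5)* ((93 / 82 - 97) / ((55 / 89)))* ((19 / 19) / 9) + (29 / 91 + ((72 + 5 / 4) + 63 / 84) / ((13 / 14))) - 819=-763.12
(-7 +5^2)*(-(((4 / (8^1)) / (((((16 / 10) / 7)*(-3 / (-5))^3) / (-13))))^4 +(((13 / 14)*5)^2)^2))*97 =-2436970122273751152960625 / 4645737234432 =-524560473246.76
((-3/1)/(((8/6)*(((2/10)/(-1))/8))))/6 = 15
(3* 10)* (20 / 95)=120 / 19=6.32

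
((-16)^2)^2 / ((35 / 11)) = 720896 / 35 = 20597.03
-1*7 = -7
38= 38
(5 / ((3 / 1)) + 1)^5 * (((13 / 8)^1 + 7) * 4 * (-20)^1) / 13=-7536640 / 1053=-7157.30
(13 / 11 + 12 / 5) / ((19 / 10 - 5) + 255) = 394 / 27709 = 0.01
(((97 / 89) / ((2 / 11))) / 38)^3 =1214767763 / 309464471744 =0.00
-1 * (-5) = 5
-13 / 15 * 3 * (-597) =7761 / 5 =1552.20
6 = 6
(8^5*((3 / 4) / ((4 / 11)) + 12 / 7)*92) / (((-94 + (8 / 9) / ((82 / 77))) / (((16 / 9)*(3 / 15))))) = -26141589504 / 601615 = -43452.36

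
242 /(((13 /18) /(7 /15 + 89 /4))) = 494769 /65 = 7611.83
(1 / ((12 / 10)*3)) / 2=5 / 36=0.14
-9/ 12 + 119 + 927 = 4181/ 4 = 1045.25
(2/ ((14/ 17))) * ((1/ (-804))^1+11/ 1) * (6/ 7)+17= 261953/ 6566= 39.90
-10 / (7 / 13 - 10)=130 / 123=1.06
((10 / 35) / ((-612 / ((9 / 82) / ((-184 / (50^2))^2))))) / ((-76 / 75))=0.01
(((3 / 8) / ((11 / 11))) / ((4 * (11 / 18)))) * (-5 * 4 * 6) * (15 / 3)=-2025 / 22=-92.05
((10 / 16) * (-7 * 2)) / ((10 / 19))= -133 / 8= -16.62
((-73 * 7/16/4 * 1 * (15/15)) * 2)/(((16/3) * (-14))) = 219/1024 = 0.21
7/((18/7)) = 49/18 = 2.72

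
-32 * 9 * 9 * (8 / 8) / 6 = -432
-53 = -53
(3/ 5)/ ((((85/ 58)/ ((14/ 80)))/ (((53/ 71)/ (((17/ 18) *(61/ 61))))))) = 290493/ 5129750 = 0.06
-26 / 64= -0.41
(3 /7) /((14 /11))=0.34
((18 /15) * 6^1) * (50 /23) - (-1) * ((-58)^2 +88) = 79756 /23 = 3467.65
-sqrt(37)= -6.08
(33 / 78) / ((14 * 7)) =11 / 2548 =0.00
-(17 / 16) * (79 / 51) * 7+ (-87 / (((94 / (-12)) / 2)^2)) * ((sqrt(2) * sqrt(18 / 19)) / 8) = -553 / 48 - 9396 * sqrt(19) / 41971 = -12.50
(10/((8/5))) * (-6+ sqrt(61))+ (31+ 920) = 25 * sqrt(61)/4+ 1827/2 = 962.31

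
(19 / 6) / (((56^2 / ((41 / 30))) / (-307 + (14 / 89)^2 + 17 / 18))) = -4855758617 / 11497489920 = -0.42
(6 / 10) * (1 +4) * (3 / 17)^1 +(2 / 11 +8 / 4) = 507 / 187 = 2.71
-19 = -19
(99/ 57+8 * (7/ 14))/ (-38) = -109/ 722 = -0.15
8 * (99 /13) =60.92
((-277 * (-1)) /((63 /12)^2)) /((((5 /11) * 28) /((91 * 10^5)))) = 3168880000 /441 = 7185668.93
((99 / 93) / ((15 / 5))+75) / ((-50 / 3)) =-3504 / 775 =-4.52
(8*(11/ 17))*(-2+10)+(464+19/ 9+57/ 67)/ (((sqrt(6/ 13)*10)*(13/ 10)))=704/ 17+140789*sqrt(78)/ 23517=94.28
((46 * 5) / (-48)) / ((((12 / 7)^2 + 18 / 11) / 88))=-681835 / 7398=-92.16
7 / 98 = 1 / 14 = 0.07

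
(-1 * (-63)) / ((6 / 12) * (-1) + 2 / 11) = -198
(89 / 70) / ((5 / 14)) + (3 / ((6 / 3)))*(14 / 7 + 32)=1364 / 25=54.56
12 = 12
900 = 900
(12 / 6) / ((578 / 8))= 8 / 289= 0.03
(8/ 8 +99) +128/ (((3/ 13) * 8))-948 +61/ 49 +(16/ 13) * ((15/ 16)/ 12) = -5941877/ 7644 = -777.33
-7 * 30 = -210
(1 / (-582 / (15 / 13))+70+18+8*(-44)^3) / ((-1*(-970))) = -1718450453 / 2446340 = -702.46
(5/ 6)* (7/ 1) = 35/ 6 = 5.83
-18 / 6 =-3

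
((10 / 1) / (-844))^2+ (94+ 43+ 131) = 47726537 / 178084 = 268.00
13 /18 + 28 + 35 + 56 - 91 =517 /18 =28.72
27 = 27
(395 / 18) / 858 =395 / 15444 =0.03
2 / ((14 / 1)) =1 / 7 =0.14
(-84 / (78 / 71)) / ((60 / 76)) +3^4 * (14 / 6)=92.15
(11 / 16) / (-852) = -0.00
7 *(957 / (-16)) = -6699 / 16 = -418.69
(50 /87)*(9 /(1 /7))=36.21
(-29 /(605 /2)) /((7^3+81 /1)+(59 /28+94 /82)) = -66584 /296744635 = -0.00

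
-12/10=-6/5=-1.20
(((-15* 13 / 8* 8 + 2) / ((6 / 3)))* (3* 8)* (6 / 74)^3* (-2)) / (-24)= -5211 / 50653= -0.10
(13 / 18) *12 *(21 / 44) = 91 / 22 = 4.14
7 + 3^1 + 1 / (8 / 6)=43 / 4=10.75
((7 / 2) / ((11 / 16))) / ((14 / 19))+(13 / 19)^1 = 7.59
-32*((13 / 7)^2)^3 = -154457888 / 117649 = -1312.87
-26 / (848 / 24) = -39 / 53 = -0.74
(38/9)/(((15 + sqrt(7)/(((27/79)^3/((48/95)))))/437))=-10752292477595250/348200972463007 + 9072300434922720 *sqrt(7)/348200972463007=38.05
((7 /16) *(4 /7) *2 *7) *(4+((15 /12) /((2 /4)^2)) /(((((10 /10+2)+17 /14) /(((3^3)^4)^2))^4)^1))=4277506168366871328755457880479405792742874797924934 /12117361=353006415205990093779945800000000000000000000.00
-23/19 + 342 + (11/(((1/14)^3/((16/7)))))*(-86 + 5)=-106172213/19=-5588011.21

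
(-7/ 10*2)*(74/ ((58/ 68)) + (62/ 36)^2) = -5901371/ 46980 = -125.61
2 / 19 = 0.11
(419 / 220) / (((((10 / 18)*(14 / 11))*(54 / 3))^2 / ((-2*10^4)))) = -23045 / 98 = -235.15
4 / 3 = 1.33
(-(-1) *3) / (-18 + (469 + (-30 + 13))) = 3 / 434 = 0.01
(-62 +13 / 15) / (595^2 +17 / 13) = -11921 / 69035130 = -0.00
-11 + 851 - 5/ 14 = 839.64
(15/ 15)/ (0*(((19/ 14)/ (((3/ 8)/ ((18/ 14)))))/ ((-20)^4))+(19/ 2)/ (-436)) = -872/ 19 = -45.89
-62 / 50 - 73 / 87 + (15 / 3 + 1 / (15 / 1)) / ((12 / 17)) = 33269 / 6525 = 5.10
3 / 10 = 0.30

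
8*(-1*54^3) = -1259712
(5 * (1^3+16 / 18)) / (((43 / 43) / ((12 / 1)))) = 340 / 3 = 113.33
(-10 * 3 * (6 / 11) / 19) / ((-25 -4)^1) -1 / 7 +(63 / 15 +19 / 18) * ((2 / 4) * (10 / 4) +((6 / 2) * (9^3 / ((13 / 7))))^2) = 18812975369778859 / 2581258680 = 7288295.25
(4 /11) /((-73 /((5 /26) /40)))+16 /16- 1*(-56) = 2380091 /41756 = 57.00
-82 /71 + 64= 4462 /71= 62.85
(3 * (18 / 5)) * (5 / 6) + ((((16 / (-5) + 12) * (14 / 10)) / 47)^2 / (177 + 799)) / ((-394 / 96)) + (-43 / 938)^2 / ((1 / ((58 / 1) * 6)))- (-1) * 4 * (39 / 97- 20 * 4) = -109262263082029530964 / 353988549495625625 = -308.66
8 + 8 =16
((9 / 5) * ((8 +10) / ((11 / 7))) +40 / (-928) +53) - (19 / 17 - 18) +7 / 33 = 29502059 / 325380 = 90.67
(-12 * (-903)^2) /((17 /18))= -176128344 /17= -10360490.82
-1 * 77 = -77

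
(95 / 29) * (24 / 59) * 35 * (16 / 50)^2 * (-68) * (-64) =889061376 / 42775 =20784.60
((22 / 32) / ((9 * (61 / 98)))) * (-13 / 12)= -7007 / 52704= -0.13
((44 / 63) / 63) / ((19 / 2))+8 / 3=201184 / 75411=2.67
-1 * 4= -4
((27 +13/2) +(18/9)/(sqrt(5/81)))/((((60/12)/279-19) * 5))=-18693/52960-2511 * sqrt(5)/66200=-0.44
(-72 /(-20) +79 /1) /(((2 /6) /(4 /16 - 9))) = -8673 /4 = -2168.25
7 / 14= 1 / 2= 0.50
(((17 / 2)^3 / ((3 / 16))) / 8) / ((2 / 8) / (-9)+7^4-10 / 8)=14739 / 86390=0.17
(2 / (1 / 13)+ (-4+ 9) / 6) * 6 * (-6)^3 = -34776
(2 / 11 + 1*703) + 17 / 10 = 77537 / 110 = 704.88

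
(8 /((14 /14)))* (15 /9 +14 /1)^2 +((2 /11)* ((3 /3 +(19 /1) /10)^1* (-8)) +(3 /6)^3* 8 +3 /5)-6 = 967694 /495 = 1954.94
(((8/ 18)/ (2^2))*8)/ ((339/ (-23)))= -184/ 3051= -0.06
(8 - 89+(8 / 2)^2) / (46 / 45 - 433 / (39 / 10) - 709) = 0.08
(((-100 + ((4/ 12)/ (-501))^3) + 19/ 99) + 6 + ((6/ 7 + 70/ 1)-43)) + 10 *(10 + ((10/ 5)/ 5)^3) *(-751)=-494421145702079489/ 6535934264475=-75646.59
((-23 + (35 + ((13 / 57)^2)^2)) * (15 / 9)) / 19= 633502865 / 601692057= 1.05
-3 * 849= -2547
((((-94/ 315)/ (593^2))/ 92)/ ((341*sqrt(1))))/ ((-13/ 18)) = 47/ 1254882313685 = 0.00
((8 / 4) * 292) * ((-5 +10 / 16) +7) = 1533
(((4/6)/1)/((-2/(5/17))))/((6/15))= -25/102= -0.25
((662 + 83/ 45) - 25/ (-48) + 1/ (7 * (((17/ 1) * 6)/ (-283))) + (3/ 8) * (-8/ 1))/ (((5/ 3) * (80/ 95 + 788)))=1076004523/ 2140286400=0.50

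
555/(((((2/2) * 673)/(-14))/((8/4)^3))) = -62160/673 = -92.36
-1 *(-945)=945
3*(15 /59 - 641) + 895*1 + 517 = -30104 /59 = -510.24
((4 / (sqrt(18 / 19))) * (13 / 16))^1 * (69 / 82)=2.81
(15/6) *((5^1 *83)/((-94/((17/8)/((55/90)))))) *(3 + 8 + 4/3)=-3915525/8272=-473.35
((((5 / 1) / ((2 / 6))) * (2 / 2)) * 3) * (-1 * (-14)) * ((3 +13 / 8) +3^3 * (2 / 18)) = 19215 / 4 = 4803.75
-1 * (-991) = 991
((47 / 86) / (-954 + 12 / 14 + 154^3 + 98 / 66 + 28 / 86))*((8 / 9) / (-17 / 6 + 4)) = 4136 / 36268488727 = 0.00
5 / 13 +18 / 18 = 18 / 13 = 1.38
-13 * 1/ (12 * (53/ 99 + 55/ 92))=-9867/ 10321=-0.96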